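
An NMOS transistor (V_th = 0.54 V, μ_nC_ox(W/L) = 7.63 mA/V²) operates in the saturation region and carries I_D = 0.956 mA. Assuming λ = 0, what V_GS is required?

V_GS = 1.04 V

In saturation I_D = ½ k_n (V_GS − V_th)², so V_GS − V_th = √(2 I_D / k_n) = √(2 × 0.956 / 7.63) = 0.501 V.
V_GS = 0.54 + 0.501 = 1.04 V.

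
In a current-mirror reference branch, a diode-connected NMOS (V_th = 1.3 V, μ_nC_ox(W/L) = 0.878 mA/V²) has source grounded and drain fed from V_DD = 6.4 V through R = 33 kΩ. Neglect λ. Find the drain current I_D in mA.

With gate tied to drain, V_GS = V_DS ≥ V_GS − V_th, so the device is in saturation.
KCL at the drain: ½ k_n (V_GS − V_th)² = (V_DD − V_GS)/R.
Let x = V_GS − 1.3. Then 14.5 x² + x − 5.1 = 0, giving x = 0.56 V (positive root), so V_GS = 1.86 V.
I_D = (V_DD − V_GS)/R = (6.4 − 1.86) / 33 = 0.138 mA.

I_D = 0.138 mA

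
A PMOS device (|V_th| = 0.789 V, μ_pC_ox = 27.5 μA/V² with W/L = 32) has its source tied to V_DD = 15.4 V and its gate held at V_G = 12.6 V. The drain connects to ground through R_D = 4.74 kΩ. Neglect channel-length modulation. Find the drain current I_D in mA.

V_SG = V_DD − V_G = 15.4 − 12.6 = 2.8 V, so V_ov = 2.8 − 0.789 = 2.01 V.
k_p = μ_pC_ox · (W/L) = 0.88 mA/V².
Assume saturation: I_D = ½ k_p V_ov² = 0.5 × 0.88 × 2.01² = 1.78 mA, giving V_SD = V_DD − I_D R_D = 15.4 − 1.78 × 4.74 = 6.97 V.
V_SD = 6.97 V ≥ V_ov = 2.01 V, confirming saturation.

I_D = 1.78 mA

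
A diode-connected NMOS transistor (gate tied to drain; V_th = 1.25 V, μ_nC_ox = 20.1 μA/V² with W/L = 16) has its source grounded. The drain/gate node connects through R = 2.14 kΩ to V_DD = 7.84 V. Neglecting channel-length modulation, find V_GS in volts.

V_GS = 4.41 V

With gate tied to drain, V_GS = V_DS ≥ V_GS − V_th, so the device is in saturation.
k_n = μ_nC_ox · (W/L) = 0.3216 mA/V².
KCL at the drain: ½ k_n (V_GS − V_th)² = (V_DD − V_GS)/R.
Let x = V_GS − 1.25. Then 0.344 x² + x − 6.59 = 0, giving x = 3.16 V (positive root), so V_GS = 4.41 V.
I_D = (V_DD − V_GS)/R = (7.84 − 4.41) / 2.14 = 1.6 mA.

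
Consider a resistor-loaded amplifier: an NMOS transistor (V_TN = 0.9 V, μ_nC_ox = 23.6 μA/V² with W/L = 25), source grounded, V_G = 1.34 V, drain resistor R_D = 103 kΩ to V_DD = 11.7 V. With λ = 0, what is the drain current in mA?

I_D = 0.0571 mA

V_GS = V_G = 1.34 V, so V_ov = 1.34 − 0.9 = 0.44 V.
k_n = μ_nC_ox · (W/L) = 0.59 mA/V².
Assume saturation: I_D = ½ k_n V_ov² = 0.5 × 0.59 × 0.44² = 0.0571 mA, giving V_DS = V_DD − I_D R_D = 11.7 − 0.0571 × 103 = 5.82 V.
V_DS = 5.82 V ≥ V_ov = 0.44 V, confirming saturation.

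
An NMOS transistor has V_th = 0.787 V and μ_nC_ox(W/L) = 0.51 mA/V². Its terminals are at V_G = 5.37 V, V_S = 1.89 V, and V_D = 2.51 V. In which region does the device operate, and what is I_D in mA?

V_GS = V_G − V_S = 5.37 − 1.89 = 3.48 V; V_DS = V_D − V_S = 2.51 − 1.89 = 0.62 V.
V_ov = V_GS − V_th = 3.48 − 0.787 = 2.69 V.
Since V_DS = 0.62 V < V_ov = 2.69 V, the device is in the triode region.
I_D = k_n [V_ov · V_DS − ½ V_DS²] = 0.51 × [2.69 × 0.62 − 0.5 × 0.62²] = 0.754 mA.

Triode; I_D = 0.754 mA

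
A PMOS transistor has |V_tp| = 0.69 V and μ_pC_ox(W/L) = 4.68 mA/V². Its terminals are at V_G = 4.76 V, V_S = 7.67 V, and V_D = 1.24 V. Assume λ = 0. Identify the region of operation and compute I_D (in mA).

Saturation; I_D = 11.5 mA

V_SG = V_S − V_G = 7.67 − 4.76 = 2.91 V; V_SD = V_S − V_D = 7.67 − 1.24 = 6.43 V.
V_ov = V_SG − |V_tp| = 2.91 − 0.69 = 2.22 V.
Since V_SD = 6.43 V ≥ V_ov = 2.22 V, the device is in saturation.
I_D = ½ k_p V_ov² = 0.5 × 4.68 × 2.22² = 11.5 mA.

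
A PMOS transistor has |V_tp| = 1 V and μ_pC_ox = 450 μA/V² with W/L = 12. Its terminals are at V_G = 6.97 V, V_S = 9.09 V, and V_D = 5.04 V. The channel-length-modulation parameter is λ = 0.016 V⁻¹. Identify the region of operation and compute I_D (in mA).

Saturation; I_D = 3.61 mA

V_SG = V_S − V_G = 9.09 − 6.97 = 2.12 V; V_SD = V_S − V_D = 9.09 − 5.04 = 4.05 V.
k_p = μ_pC_ox · (W/L) = 5.4 mA/V².
V_ov = V_SG − |V_tp| = 2.12 − 1 = 1.12 V.
Since V_SD = 4.05 V ≥ V_ov = 1.12 V, the device is in saturation.
I_D = ½ k_p V_ov² (1 + λ V_SD) = 0.5 × 5.4 × 1.12² × (1 + 0.016 × 4.05) = 3.61 mA.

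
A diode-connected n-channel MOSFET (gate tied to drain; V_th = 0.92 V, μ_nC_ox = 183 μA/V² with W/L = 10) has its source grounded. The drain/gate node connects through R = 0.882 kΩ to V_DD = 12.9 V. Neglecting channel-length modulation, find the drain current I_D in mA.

I_D = 9.86 mA

With gate tied to drain, V_GS = V_DS ≥ V_GS − V_th, so the device is in saturation.
k_n = μ_nC_ox · (W/L) = 1.83 mA/V².
KCL at the drain: ½ k_n (V_GS − V_th)² = (V_DD − V_GS)/R.
Let x = V_GS − 0.92. Then 0.807 x² + x − 11.98 = 0, giving x = 3.28 V (positive root), so V_GS = 4.2 V.
I_D = (V_DD − V_GS)/R = (12.9 − 4.2) / 0.882 = 9.86 mA.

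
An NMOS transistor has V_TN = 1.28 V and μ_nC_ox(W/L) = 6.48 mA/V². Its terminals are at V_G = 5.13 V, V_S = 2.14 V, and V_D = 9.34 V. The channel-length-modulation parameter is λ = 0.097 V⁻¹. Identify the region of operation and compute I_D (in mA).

V_GS = V_G − V_S = 5.13 − 2.14 = 2.99 V; V_DS = V_D − V_S = 9.34 − 2.14 = 7.2 V.
V_ov = V_GS − V_TN = 2.99 − 1.28 = 1.71 V.
Since V_DS = 7.2 V ≥ V_ov = 1.71 V, the device is in saturation.
I_D = ½ k_n V_ov² (1 + λ V_DS) = 0.5 × 6.48 × 1.71² × (1 + 0.097 × 7.2) = 16.1 mA.

Saturation; I_D = 16.1 mA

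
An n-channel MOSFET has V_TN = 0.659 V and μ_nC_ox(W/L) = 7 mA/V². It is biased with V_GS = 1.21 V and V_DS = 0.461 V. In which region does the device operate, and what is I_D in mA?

V_ov = V_GS − V_TN = 1.21 − 0.659 = 0.551 V.
Since V_DS = 0.461 V < V_ov = 0.551 V, the device is in the triode region.
I_D = k_n [V_ov · V_DS − ½ V_DS²] = 7 × [0.551 × 0.461 − 0.5 × 0.461²] = 1.03 mA.

Triode; I_D = 1.03 mA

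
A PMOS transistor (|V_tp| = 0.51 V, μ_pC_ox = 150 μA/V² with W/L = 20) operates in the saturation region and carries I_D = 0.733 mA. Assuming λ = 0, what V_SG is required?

k_p = μ_pC_ox · (W/L) = 3 mA/V².
In saturation I_D = ½ k_p (V_SG − |V_tp|)², so V_SG − |V_tp| = √(2 I_D / k_p) = √(2 × 0.733 / 3) = 0.699 V.
V_SG = 0.51 + 0.699 = 1.21 V.

V_SG = 1.21 V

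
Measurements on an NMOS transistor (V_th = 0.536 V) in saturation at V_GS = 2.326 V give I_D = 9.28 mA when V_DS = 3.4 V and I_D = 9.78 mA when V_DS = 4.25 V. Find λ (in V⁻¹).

λ = 0.0808 V⁻¹

With V_GS fixed, I_D ∝ (1 + λ V_DS) in saturation, so I_D2/I_D1 = (1 + λ V_DS2)/(1 + λ V_DS1).
9.78/9.28 = 1.054 = (1 + 4.25 λ)/(1 + 3.4 λ).
Solving: λ (I_D1 V_DS2 − I_D2 V_DS1) = I_D2 − I_D1, so λ = (9.78 − 9.28) / (9.28 × 4.25 − 9.78 × 3.4) = 0.5 / 6.19 = 0.0808 V⁻¹.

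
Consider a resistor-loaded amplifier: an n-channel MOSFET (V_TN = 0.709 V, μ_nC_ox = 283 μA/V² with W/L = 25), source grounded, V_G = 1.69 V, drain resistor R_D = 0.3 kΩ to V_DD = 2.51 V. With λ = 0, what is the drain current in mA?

V_GS = V_G = 1.69 V, so V_ov = 1.69 − 0.709 = 0.981 V.
k_n = μ_nC_ox · (W/L) = 7.075 mA/V².
Assume saturation: I_D = ½ k_n V_ov² = 0.5 × 7.075 × 0.981² = 3.4 mA, giving V_DS = V_DD − I_D R_D = 2.51 − 3.4 × 0.3 = 1.49 V.
V_DS = 1.49 V ≥ V_ov = 0.981 V, confirming saturation.

I_D = 3.40 mA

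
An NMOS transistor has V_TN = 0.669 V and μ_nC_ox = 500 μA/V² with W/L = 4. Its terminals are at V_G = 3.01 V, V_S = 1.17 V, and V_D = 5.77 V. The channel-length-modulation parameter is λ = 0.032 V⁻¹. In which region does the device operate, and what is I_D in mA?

V_GS = V_G − V_S = 3.01 − 1.17 = 1.84 V; V_DS = V_D − V_S = 5.77 − 1.17 = 4.6 V.
k_n = μ_nC_ox · (W/L) = 2 mA/V².
V_ov = V_GS − V_TN = 1.84 − 0.669 = 1.17 V.
Since V_DS = 4.6 V ≥ V_ov = 1.17 V, the device is in saturation.
I_D = ½ k_n V_ov² (1 + λ V_DS) = 0.5 × 2 × 1.17² × (1 + 0.032 × 4.6) = 1.57 mA.

Saturation; I_D = 1.57 mA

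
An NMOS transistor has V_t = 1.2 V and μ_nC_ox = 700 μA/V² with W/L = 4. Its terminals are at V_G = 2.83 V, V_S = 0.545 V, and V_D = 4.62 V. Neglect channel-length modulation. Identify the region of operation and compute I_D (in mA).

Saturation; I_D = 1.65 mA

V_GS = V_G − V_S = 2.83 − 0.545 = 2.29 V; V_DS = V_D − V_S = 4.62 − 0.545 = 4.08 V.
k_n = μ_nC_ox · (W/L) = 2.8 mA/V².
V_ov = V_GS − V_t = 2.29 − 1.2 = 1.09 V.
Since V_DS = 4.08 V ≥ V_ov = 1.09 V, the device is in saturation.
I_D = ½ k_n V_ov² = 0.5 × 2.8 × 1.09² = 1.65 mA.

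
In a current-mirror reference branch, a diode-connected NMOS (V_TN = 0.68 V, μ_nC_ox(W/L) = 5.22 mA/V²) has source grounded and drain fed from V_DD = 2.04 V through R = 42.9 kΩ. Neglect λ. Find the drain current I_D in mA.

I_D = 0.0292 mA

With gate tied to drain, V_GS = V_DS ≥ V_GS − V_TN, so the device is in saturation.
KCL at the drain: ½ k_n (V_GS − V_TN)² = (V_DD − V_GS)/R.
Let x = V_GS − 0.68. Then 112 x² + x − 1.36 = 0, giving x = 0.106 V (positive root), so V_GS = 0.786 V.
I_D = (V_DD − V_GS)/R = (2.04 − 0.786) / 42.9 = 0.0292 mA.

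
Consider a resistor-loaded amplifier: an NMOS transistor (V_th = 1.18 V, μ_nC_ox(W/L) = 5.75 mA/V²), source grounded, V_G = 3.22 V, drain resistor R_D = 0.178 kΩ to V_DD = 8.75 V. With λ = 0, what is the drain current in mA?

V_GS = V_G = 3.22 V, so V_ov = 3.22 − 1.18 = 2.04 V.
Assume saturation: I_D = ½ k_n V_ov² = 0.5 × 5.75 × 2.04² = 12 mA, giving V_DS = V_DD − I_D R_D = 8.75 − 12 × 0.178 = 6.62 V.
V_DS = 6.62 V ≥ V_ov = 2.04 V, confirming saturation.

I_D = 12.0 mA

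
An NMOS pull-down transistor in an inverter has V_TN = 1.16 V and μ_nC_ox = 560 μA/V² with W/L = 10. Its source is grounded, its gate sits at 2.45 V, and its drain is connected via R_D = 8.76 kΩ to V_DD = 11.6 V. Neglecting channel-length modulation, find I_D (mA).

V_GS = V_G = 2.45 V, so V_ov = 2.45 − 1.16 = 1.29 V.
k_n = μ_nC_ox · (W/L) = 5.6 mA/V².
Assume saturation: I_D = ½ k_n V_ov² = 0.5 × 5.6 × 1.29² = 4.66 mA, giving V_DS = V_DD − I_D R_D = 11.6 − 4.66 × 8.76 = -29.2 V.
But -29.2 V < V_ov = 1.29 V, so the device is actually in triode.
In triode I_D = k_n[V_ov V_DS − ½ V_DS²] and I_D = (V_DD − V_DS)/R_D. Equating: 24.5 V_DS² − 64.28 V_DS + 11.6 = 0, giving V_DS = 0.195 V (the root below V_ov).
I_D = (11.6 − 0.195) / 8.76 = 1.3 mA.

I_D = 1.30 mA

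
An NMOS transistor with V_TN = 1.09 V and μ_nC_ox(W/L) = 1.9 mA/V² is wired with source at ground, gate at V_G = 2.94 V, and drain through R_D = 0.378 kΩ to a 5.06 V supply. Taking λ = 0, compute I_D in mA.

V_GS = V_G = 2.94 V, so V_ov = 2.94 − 1.09 = 1.85 V.
Assume saturation: I_D = ½ k_n V_ov² = 0.5 × 1.9 × 1.85² = 3.25 mA, giving V_DS = V_DD − I_D R_D = 5.06 − 3.25 × 0.378 = 3.83 V.
V_DS = 3.83 V ≥ V_ov = 1.85 V, confirming saturation.

I_D = 3.25 mA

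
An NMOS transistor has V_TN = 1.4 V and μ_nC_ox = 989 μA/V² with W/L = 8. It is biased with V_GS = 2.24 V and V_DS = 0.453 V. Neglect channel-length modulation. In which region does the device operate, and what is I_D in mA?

k_n = μ_nC_ox · (W/L) = 7.912 mA/V².
V_ov = V_GS − V_TN = 2.24 − 1.4 = 0.84 V.
Since V_DS = 0.453 V < V_ov = 0.84 V, the device is in the triode region.
I_D = k_n [V_ov · V_DS − ½ V_DS²] = 7.912 × [0.84 × 0.453 − 0.5 × 0.453²] = 2.2 mA.

Triode; I_D = 2.20 mA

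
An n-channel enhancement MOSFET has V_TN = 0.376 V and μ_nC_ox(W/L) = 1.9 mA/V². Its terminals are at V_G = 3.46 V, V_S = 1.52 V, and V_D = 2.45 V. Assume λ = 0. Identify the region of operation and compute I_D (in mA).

Triode; I_D = 1.94 mA

V_GS = V_G − V_S = 3.46 − 1.52 = 1.94 V; V_DS = V_D − V_S = 2.45 − 1.52 = 0.93 V.
V_ov = V_GS − V_TN = 1.94 − 0.376 = 1.56 V.
Since V_DS = 0.93 V < V_ov = 1.56 V, the device is in the triode region.
I_D = k_n [V_ov · V_DS − ½ V_DS²] = 1.9 × [1.56 × 0.93 − 0.5 × 0.93²] = 1.94 mA.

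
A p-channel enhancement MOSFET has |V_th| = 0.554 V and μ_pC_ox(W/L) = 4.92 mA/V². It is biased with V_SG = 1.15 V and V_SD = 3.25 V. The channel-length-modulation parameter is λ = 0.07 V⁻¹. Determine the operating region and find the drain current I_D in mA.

V_ov = V_SG − |V_th| = 1.15 − 0.554 = 0.596 V.
Since V_SD = 3.25 V ≥ V_ov = 0.596 V, the device is in saturation.
I_D = ½ k_p V_ov² (1 + λ V_SD) = 0.5 × 4.92 × 0.596² × (1 + 0.07 × 3.25) = 1.07 mA.

Saturation; I_D = 1.07 mA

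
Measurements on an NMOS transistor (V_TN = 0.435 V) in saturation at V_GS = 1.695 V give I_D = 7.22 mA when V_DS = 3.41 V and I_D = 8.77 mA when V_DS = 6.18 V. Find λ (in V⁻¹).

λ = 0.105 V⁻¹

With V_GS fixed, I_D ∝ (1 + λ V_DS) in saturation, so I_D2/I_D1 = (1 + λ V_DS2)/(1 + λ V_DS1).
8.77/7.22 = 1.215 = (1 + 6.18 λ)/(1 + 3.41 λ).
Solving: λ (I_D1 V_DS2 − I_D2 V_DS1) = I_D2 − I_D1, so λ = (8.77 − 7.22) / (7.22 × 6.18 − 8.77 × 3.41) = 1.55 / 14.7 = 0.105 V⁻¹.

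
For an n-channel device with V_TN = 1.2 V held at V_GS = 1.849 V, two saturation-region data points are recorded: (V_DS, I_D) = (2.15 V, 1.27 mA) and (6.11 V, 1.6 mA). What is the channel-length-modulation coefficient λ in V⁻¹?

With V_GS fixed, I_D ∝ (1 + λ V_DS) in saturation, so I_D2/I_D1 = (1 + λ V_DS2)/(1 + λ V_DS1).
1.6/1.27 = 1.26 = (1 + 6.11 λ)/(1 + 2.15 λ).
Solving: λ (I_D1 V_DS2 − I_D2 V_DS1) = I_D2 − I_D1, so λ = (1.6 − 1.27) / (1.27 × 6.11 − 1.6 × 2.15) = 0.33 / 4.32 = 0.0764 V⁻¹.

λ = 0.0764 V⁻¹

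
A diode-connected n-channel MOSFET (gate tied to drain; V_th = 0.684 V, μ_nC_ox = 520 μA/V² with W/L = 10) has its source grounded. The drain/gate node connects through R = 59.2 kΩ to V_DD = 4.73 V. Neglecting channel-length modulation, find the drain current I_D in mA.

I_D = 0.0657 mA

With gate tied to drain, V_GS = V_DS ≥ V_GS − V_th, so the device is in saturation.
k_n = μ_nC_ox · (W/L) = 5.2 mA/V².
KCL at the drain: ½ k_n (V_GS − V_th)² = (V_DD − V_GS)/R.
Let x = V_GS − 0.684. Then 154 x² + x − 4.046 = 0, giving x = 0.159 V (positive root), so V_GS = 0.843 V.
I_D = (V_DD − V_GS)/R = (4.73 − 0.843) / 59.2 = 0.0657 mA.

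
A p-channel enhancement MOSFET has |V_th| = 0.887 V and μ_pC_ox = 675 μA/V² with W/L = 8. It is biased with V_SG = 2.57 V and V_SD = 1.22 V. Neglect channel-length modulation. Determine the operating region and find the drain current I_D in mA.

k_p = μ_pC_ox · (W/L) = 5.4 mA/V².
V_ov = V_SG − |V_th| = 2.57 − 0.887 = 1.68 V.
Since V_SD = 1.22 V < V_ov = 1.68 V, the device is in the triode region.
I_D = k_p [V_ov · V_SD − ½ V_SD²] = 5.4 × [1.68 × 1.22 − 0.5 × 1.22²] = 7.07 mA.

Triode; I_D = 7.07 mA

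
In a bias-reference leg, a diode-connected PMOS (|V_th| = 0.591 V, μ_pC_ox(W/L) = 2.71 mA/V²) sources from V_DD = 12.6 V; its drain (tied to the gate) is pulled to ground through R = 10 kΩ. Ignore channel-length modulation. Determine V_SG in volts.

V_SG = 1.50 V

With gate tied to drain, V_SG = V_SD ≥ V_SG − |V_th|, so the device is in saturation.
KCL at the drain: ½ k_p (V_SG − |V_th|)² = (V_DD − V_SG)/R.
Let x = V_SG − 0.591. Then 13.6 x² + x − 12.01 = 0, giving x = 0.905 V (positive root), so V_SG = 1.5 V.
I_D = (V_DD − V_SG)/R = (12.6 − 1.5) / 10 = 1.11 mA.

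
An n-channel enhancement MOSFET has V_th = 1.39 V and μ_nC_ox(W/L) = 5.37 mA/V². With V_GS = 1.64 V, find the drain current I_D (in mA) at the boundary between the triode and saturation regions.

I_D = 0.168 mA

At the boundary V_DS = V_ov = V_GS − V_th = 1.64 − 1.39 = 0.25 V.
I_D = ½ k_n V_ov² = 0.5 × 5.37 × 0.25² = 0.168 mA.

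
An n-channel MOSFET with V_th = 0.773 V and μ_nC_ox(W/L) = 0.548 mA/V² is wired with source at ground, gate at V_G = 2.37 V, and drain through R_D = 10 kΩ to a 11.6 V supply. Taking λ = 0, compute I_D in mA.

V_GS = V_G = 2.37 V, so V_ov = 2.37 − 0.773 = 1.6 V.
Assume saturation: I_D = ½ k_n V_ov² = 0.5 × 0.548 × 1.6² = 0.699 mA, giving V_DS = V_DD − I_D R_D = 11.6 − 0.699 × 10 = 4.61 V.
V_DS = 4.61 V ≥ V_ov = 1.6 V, confirming saturation.

I_D = 0.699 mA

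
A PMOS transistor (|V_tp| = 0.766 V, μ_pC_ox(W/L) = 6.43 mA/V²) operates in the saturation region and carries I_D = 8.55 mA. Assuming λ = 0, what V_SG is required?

V_SG = 2.40 V

In saturation I_D = ½ k_p (V_SG − |V_tp|)², so V_SG − |V_tp| = √(2 I_D / k_p) = √(2 × 8.55 / 6.43) = 1.63 V.
V_SG = 0.766 + 1.63 = 2.4 V.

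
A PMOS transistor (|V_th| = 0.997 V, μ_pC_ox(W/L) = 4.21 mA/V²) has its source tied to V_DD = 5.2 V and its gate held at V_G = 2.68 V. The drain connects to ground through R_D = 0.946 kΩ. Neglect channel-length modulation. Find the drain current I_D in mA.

V_SG = V_DD − V_G = 5.2 − 2.68 = 2.52 V, so V_ov = 2.52 − 0.997 = 1.52 V.
Assume saturation: I_D = ½ k_p V_ov² = 0.5 × 4.21 × 1.52² = 4.88 mA, giving V_SD = V_DD − I_D R_D = 5.2 − 4.88 × 0.946 = 0.581 V.
But 0.581 V < V_ov = 1.52 V, so the device is actually in triode.
In triode I_D = k_p[V_ov V_SD − ½ V_SD²] and I_D = (V_DD − V_SD)/R_D. Equating: 1.99 V_SD² − 7.066 V_SD + 5.2 = 0, giving V_SD = 1.04 V (the root below V_ov).
I_D = (5.2 − 1.04) / 0.946 = 4.4 mA.

I_D = 4.40 mA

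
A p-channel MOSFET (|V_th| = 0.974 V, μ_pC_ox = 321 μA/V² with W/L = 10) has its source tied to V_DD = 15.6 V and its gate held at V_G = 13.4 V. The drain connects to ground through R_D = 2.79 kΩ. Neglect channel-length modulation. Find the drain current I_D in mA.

I_D = 2.41 mA

V_SG = V_DD − V_G = 15.6 − 13.4 = 2.2 V, so V_ov = 2.2 − 0.974 = 1.23 V.
k_p = μ_pC_ox · (W/L) = 3.21 mA/V².
Assume saturation: I_D = ½ k_p V_ov² = 0.5 × 3.21 × 1.23² = 2.41 mA, giving V_SD = V_DD − I_D R_D = 15.6 − 2.41 × 2.79 = 8.87 V.
V_SD = 8.87 V ≥ V_ov = 1.23 V, confirming saturation.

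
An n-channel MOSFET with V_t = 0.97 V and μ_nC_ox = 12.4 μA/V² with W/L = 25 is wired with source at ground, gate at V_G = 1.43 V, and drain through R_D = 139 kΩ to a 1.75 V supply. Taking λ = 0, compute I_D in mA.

V_GS = V_G = 1.43 V, so V_ov = 1.43 − 0.97 = 0.46 V.
k_n = μ_nC_ox · (W/L) = 0.31 mA/V².
Assume saturation: I_D = ½ k_n V_ov² = 0.5 × 0.31 × 0.46² = 0.0328 mA, giving V_DS = V_DD − I_D R_D = 1.75 − 0.0328 × 139 = -2.81 V.
But -2.81 V < V_ov = 0.46 V, so the device is actually in triode.
In triode I_D = k_n[V_ov V_DS − ½ V_DS²] and I_D = (V_DD − V_DS)/R_D. Equating: 21.5 V_DS² − 20.82 V_DS + 1.75 = 0, giving V_DS = 0.093 V (the root below V_ov).
I_D = (1.75 − 0.093) / 139 = 0.0119 mA.

I_D = 0.0119 mA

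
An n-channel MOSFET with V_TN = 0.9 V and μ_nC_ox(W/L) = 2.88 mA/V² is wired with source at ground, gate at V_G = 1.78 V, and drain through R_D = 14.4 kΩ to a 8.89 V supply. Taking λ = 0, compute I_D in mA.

I_D = 0.598 mA

V_GS = V_G = 1.78 V, so V_ov = 1.78 − 0.9 = 0.88 V.
Assume saturation: I_D = ½ k_n V_ov² = 0.5 × 2.88 × 0.88² = 1.12 mA, giving V_DS = V_DD − I_D R_D = 8.89 − 1.12 × 14.4 = -7.17 V.
But -7.17 V < V_ov = 0.88 V, so the device is actually in triode.
In triode I_D = k_n[V_ov V_DS − ½ V_DS²] and I_D = (V_DD − V_DS)/R_D. Equating: 20.7 V_DS² − 37.5 V_DS + 8.89 = 0, giving V_DS = 0.281 V (the root below V_ov).
I_D = (8.89 − 0.281) / 14.4 = 0.598 mA.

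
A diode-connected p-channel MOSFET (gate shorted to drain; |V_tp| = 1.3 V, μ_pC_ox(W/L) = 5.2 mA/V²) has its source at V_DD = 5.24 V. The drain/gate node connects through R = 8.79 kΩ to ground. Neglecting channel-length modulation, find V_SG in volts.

V_SG = 1.69 V

With gate tied to drain, V_SG = V_SD ≥ V_SG − |V_tp|, so the device is in saturation.
KCL at the drain: ½ k_p (V_SG − |V_tp|)² = (V_DD − V_SG)/R.
Let x = V_SG − 1.3. Then 22.9 x² + x − 3.94 = 0, giving x = 0.394 V (positive root), so V_SG = 1.69 V.
I_D = (V_DD − V_SG)/R = (5.24 − 1.69) / 8.79 = 0.403 mA.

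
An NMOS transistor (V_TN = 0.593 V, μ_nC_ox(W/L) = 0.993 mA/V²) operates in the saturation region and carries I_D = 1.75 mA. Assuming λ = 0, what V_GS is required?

In saturation I_D = ½ k_n (V_GS − V_TN)², so V_GS − V_TN = √(2 I_D / k_n) = √(2 × 1.75 / 0.993) = 1.88 V.
V_GS = 0.593 + 1.88 = 2.47 V.

V_GS = 2.47 V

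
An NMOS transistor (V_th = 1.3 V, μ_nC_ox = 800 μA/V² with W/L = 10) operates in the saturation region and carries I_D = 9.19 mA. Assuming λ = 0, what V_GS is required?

k_n = μ_nC_ox · (W/L) = 8 mA/V².
In saturation I_D = ½ k_n (V_GS − V_th)², so V_GS − V_th = √(2 I_D / k_n) = √(2 × 9.19 / 8) = 1.52 V.
V_GS = 1.3 + 1.52 = 2.82 V.

V_GS = 2.82 V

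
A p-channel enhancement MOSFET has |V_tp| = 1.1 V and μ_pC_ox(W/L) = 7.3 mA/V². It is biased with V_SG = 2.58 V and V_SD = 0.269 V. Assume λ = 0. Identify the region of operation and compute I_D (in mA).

Triode; I_D = 2.64 mA

V_ov = V_SG − |V_tp| = 2.58 − 1.1 = 1.48 V.
Since V_SD = 0.269 V < V_ov = 1.48 V, the device is in the triode region.
I_D = k_p [V_ov · V_SD − ½ V_SD²] = 7.3 × [1.48 × 0.269 − 0.5 × 0.269²] = 2.64 mA.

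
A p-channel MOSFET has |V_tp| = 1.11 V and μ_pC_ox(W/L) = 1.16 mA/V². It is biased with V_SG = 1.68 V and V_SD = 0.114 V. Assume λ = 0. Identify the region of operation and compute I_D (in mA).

V_ov = V_SG − |V_tp| = 1.68 − 1.11 = 0.57 V.
Since V_SD = 0.114 V < V_ov = 0.57 V, the device is in the triode region.
I_D = k_p [V_ov · V_SD − ½ V_SD²] = 1.16 × [0.57 × 0.114 − 0.5 × 0.114²] = 0.0678 mA.

Triode; I_D = 0.0678 mA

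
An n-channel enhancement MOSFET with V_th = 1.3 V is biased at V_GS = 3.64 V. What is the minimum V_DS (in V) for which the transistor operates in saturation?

V_DS,sat = 2.34 V

The boundary between triode and saturation is V_DS = V_GS − V_th = V_ov.
V_ov = 3.64 − 1.3 = 2.34 V.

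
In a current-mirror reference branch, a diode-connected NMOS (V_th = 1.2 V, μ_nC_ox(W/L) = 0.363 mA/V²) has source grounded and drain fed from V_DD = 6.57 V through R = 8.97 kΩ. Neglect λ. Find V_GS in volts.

V_GS = 2.73 V

With gate tied to drain, V_GS = V_DS ≥ V_GS − V_th, so the device is in saturation.
KCL at the drain: ½ k_n (V_GS − V_th)² = (V_DD − V_GS)/R.
Let x = V_GS − 1.2. Then 1.63 x² + x − 5.37 = 0, giving x = 1.53 V (positive root), so V_GS = 2.73 V.
I_D = (V_DD − V_GS)/R = (6.57 − 2.73) / 8.97 = 0.428 mA.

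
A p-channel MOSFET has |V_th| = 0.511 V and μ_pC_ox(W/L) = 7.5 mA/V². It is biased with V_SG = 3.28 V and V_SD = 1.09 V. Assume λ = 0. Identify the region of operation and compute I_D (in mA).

V_ov = V_SG − |V_th| = 3.28 − 0.511 = 2.77 V.
Since V_SD = 1.09 V < V_ov = 2.77 V, the device is in the triode region.
I_D = k_p [V_ov · V_SD − ½ V_SD²] = 7.5 × [2.77 × 1.09 − 0.5 × 1.09²] = 18.2 mA.

Triode; I_D = 18.2 mA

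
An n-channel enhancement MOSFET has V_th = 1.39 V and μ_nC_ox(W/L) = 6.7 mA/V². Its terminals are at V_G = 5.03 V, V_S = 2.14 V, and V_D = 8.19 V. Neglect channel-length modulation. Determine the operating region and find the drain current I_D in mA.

Saturation; I_D = 7.54 mA

V_GS = V_G − V_S = 5.03 − 2.14 = 2.89 V; V_DS = V_D − V_S = 8.19 − 2.14 = 6.05 V.
V_ov = V_GS − V_th = 2.89 − 1.39 = 1.5 V.
Since V_DS = 6.05 V ≥ V_ov = 1.5 V, the device is in saturation.
I_D = ½ k_n V_ov² = 0.5 × 6.7 × 1.5² = 7.54 mA.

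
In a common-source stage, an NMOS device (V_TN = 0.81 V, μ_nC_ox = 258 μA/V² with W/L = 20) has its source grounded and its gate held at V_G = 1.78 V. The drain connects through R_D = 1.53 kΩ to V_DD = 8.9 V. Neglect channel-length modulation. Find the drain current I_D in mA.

I_D = 2.43 mA

V_GS = V_G = 1.78 V, so V_ov = 1.78 − 0.81 = 0.97 V.
k_n = μ_nC_ox · (W/L) = 5.16 mA/V².
Assume saturation: I_D = ½ k_n V_ov² = 0.5 × 5.16 × 0.97² = 2.43 mA, giving V_DS = V_DD − I_D R_D = 8.9 − 2.43 × 1.53 = 5.19 V.
V_DS = 5.19 V ≥ V_ov = 0.97 V, confirming saturation.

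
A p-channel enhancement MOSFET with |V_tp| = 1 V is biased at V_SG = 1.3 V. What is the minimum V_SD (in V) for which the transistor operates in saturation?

The boundary between triode and saturation is V_SD = V_SG − |V_tp| = V_ov.
V_ov = 1.3 − 1 = 0.3 V.

V_SD,sat = 0.300 V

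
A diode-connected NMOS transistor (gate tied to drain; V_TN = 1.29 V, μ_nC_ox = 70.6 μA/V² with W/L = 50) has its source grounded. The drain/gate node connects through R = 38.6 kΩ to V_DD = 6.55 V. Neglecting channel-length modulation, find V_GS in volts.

With gate tied to drain, V_GS = V_DS ≥ V_GS − V_TN, so the device is in saturation.
k_n = μ_nC_ox · (W/L) = 3.53 mA/V².
KCL at the drain: ½ k_n (V_GS − V_TN)² = (V_DD − V_GS)/R.
Let x = V_GS − 1.29. Then 68.1 x² + x − 5.26 = 0, giving x = 0.271 V (positive root), so V_GS = 1.56 V.
I_D = (V_DD − V_GS)/R = (6.55 − 1.56) / 38.6 = 0.129 mA.

V_GS = 1.56 V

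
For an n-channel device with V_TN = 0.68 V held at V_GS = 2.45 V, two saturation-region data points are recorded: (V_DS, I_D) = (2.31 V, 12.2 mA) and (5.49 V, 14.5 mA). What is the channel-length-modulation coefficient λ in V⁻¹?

With V_GS fixed, I_D ∝ (1 + λ V_DS) in saturation, so I_D2/I_D1 = (1 + λ V_DS2)/(1 + λ V_DS1).
14.5/12.2 = 1.189 = (1 + 5.49 λ)/(1 + 2.31 λ).
Solving: λ (I_D1 V_DS2 − I_D2 V_DS1) = I_D2 − I_D1, so λ = (14.5 − 12.2) / (12.2 × 5.49 − 14.5 × 2.31) = 2.3 / 33.5 = 0.0687 V⁻¹.

λ = 0.0687 V⁻¹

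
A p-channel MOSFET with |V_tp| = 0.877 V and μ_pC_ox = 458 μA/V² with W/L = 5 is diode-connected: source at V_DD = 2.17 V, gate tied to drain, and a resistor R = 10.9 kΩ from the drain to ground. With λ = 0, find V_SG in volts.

With gate tied to drain, V_SG = V_SD ≥ V_SG − |V_tp|, so the device is in saturation.
k_p = μ_pC_ox · (W/L) = 2.29 mA/V².
KCL at the drain: ½ k_p (V_SG − |V_tp|)² = (V_DD − V_SG)/R.
Let x = V_SG − 0.877. Then 12.5 x² + x − 1.293 = 0, giving x = 0.284 V (positive root), so V_SG = 1.16 V.
I_D = (V_DD − V_SG)/R = (2.17 − 1.16) / 10.9 = 0.0925 mA.

V_SG = 1.16 V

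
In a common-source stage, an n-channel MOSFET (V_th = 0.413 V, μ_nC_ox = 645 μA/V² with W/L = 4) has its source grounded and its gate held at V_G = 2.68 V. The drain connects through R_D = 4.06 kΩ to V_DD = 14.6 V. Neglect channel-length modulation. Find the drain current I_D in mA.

I_D = 3.43 mA

V_GS = V_G = 2.68 V, so V_ov = 2.68 − 0.413 = 2.27 V.
k_n = μ_nC_ox · (W/L) = 2.58 mA/V².
Assume saturation: I_D = ½ k_n V_ov² = 0.5 × 2.58 × 2.27² = 6.63 mA, giving V_DS = V_DD − I_D R_D = 14.6 − 6.63 × 4.06 = -12.3 V.
But -12.3 V < V_ov = 2.27 V, so the device is actually in triode.
In triode I_D = k_n[V_ov V_DS − ½ V_DS²] and I_D = (V_DD − V_DS)/R_D. Equating: 5.24 V_DS² − 24.75 V_DS + 14.6 = 0, giving V_DS = 0.691 V (the root below V_ov).
I_D = (14.6 − 0.691) / 4.06 = 3.43 mA.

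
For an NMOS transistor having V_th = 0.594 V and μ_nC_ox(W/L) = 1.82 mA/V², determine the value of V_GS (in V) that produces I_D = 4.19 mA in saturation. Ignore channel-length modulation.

In saturation I_D = ½ k_n (V_GS − V_th)², so V_GS − V_th = √(2 I_D / k_n) = √(2 × 4.19 / 1.82) = 2.15 V.
V_GS = 0.594 + 2.15 = 2.74 V.

V_GS = 2.74 V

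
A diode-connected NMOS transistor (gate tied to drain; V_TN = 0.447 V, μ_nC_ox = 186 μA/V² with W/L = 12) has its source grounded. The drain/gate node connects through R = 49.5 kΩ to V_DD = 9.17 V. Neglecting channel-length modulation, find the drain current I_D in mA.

I_D = 0.168 mA

With gate tied to drain, V_GS = V_DS ≥ V_GS − V_TN, so the device is in saturation.
k_n = μ_nC_ox · (W/L) = 2.232 mA/V².
KCL at the drain: ½ k_n (V_GS − V_TN)² = (V_DD − V_GS)/R.
Let x = V_GS − 0.447. Then 55.2 x² + x − 8.723 = 0, giving x = 0.388 V (positive root), so V_GS = 0.835 V.
I_D = (V_DD − V_GS)/R = (9.17 − 0.835) / 49.5 = 0.168 mA.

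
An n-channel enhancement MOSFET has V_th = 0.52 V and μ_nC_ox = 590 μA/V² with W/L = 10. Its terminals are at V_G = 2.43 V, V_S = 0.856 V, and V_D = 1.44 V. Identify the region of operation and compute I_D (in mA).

Triode; I_D = 2.63 mA

V_GS = V_G − V_S = 2.43 − 0.856 = 1.57 V; V_DS = V_D − V_S = 1.44 − 0.856 = 0.584 V.
k_n = μ_nC_ox · (W/L) = 5.9 mA/V².
V_ov = V_GS − V_th = 1.57 − 0.52 = 1.05 V.
Since V_DS = 0.584 V < V_ov = 1.05 V, the device is in the triode region.
I_D = k_n [V_ov · V_DS − ½ V_DS²] = 5.9 × [1.05 × 0.584 − 0.5 × 0.584²] = 2.63 mA.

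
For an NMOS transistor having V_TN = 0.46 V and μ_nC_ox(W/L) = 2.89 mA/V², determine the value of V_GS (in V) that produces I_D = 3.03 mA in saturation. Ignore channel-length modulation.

V_GS = 1.91 V

In saturation I_D = ½ k_n (V_GS − V_TN)², so V_GS − V_TN = √(2 I_D / k_n) = √(2 × 3.03 / 2.89) = 1.45 V.
V_GS = 0.46 + 1.45 = 1.91 V.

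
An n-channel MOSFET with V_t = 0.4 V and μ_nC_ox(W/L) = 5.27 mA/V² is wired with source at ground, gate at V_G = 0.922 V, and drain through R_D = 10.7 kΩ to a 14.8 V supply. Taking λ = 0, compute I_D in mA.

V_GS = V_G = 0.922 V, so V_ov = 0.922 − 0.4 = 0.522 V.
Assume saturation: I_D = ½ k_n V_ov² = 0.5 × 5.27 × 0.522² = 0.718 mA, giving V_DS = V_DD − I_D R_D = 14.8 − 0.718 × 10.7 = 7.12 V.
V_DS = 7.12 V ≥ V_ov = 0.522 V, confirming saturation.

I_D = 0.718 mA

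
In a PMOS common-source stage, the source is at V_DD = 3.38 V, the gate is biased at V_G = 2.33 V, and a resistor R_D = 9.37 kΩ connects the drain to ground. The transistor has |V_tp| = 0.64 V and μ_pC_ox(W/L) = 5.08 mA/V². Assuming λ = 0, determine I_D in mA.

V_SG = V_DD − V_G = 3.38 − 2.33 = 1.05 V, so V_ov = 1.05 − 0.64 = 0.41 V.
Assume saturation: I_D = ½ k_p V_ov² = 0.5 × 5.08 × 0.41² = 0.427 mA, giving V_SD = V_DD − I_D R_D = 3.38 − 0.427 × 9.37 = -0.621 V.
But -0.621 V < V_ov = 0.41 V, so the device is actually in triode.
In triode I_D = k_p[V_ov V_SD − ½ V_SD²] and I_D = (V_DD − V_SD)/R_D. Equating: 23.8 V_SD² − 20.52 V_SD + 3.38 = 0, giving V_SD = 0.222 V (the root below V_ov).
I_D = (3.38 − 0.222) / 9.37 = 0.337 mA.

I_D = 0.337 mA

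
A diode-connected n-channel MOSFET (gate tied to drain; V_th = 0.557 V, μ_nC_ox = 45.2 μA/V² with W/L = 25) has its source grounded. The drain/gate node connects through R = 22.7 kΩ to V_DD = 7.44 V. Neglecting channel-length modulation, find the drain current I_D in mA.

With gate tied to drain, V_GS = V_DS ≥ V_GS − V_th, so the device is in saturation.
k_n = μ_nC_ox · (W/L) = 1.13 mA/V².
KCL at the drain: ½ k_n (V_GS − V_th)² = (V_DD − V_GS)/R.
Let x = V_GS − 0.557. Then 12.8 x² + x − 6.883 = 0, giving x = 0.695 V (positive root), so V_GS = 1.25 V.
I_D = (V_DD − V_GS)/R = (7.44 − 1.25) / 22.7 = 0.273 mA.

I_D = 0.273 mA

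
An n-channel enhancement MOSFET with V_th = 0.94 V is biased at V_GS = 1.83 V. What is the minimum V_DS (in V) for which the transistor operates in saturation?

V_DS,sat = 0.890 V

The boundary between triode and saturation is V_DS = V_GS − V_th = V_ov.
V_ov = 1.83 − 0.94 = 0.89 V.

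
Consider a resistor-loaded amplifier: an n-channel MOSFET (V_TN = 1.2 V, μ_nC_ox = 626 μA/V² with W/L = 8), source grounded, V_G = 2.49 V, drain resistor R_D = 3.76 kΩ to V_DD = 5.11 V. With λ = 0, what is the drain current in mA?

I_D = 1.30 mA

V_GS = V_G = 2.49 V, so V_ov = 2.49 − 1.2 = 1.29 V.
k_n = μ_nC_ox · (W/L) = 5.008 mA/V².
Assume saturation: I_D = ½ k_n V_ov² = 0.5 × 5.008 × 1.29² = 4.17 mA, giving V_DS = V_DD − I_D R_D = 5.11 − 4.17 × 3.76 = -10.6 V.
But -10.6 V < V_ov = 1.29 V, so the device is actually in triode.
In triode I_D = k_n[V_ov V_DS − ½ V_DS²] and I_D = (V_DD − V_DS)/R_D. Equating: 9.42 V_DS² − 25.29 V_DS + 5.11 = 0, giving V_DS = 0.22 V (the root below V_ov).
I_D = (5.11 − 0.22) / 3.76 = 1.3 mA.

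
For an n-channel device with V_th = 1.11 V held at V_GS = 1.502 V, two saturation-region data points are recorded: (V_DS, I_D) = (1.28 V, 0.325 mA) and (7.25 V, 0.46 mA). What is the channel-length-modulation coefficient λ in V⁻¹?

λ = 0.0764 V⁻¹

With V_GS fixed, I_D ∝ (1 + λ V_DS) in saturation, so I_D2/I_D1 = (1 + λ V_DS2)/(1 + λ V_DS1).
0.46/0.325 = 1.415 = (1 + 7.25 λ)/(1 + 1.28 λ).
Solving: λ (I_D1 V_DS2 − I_D2 V_DS1) = I_D2 − I_D1, so λ = (0.46 − 0.325) / (0.325 × 7.25 − 0.46 × 1.28) = 0.135 / 1.77 = 0.0764 V⁻¹.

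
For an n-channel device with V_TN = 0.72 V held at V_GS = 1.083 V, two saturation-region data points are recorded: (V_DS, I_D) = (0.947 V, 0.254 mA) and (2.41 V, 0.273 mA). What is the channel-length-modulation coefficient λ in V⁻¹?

With V_GS fixed, I_D ∝ (1 + λ V_DS) in saturation, so I_D2/I_D1 = (1 + λ V_DS2)/(1 + λ V_DS1).
0.273/0.254 = 1.075 = (1 + 2.41 λ)/(1 + 0.947 λ).
Solving: λ (I_D1 V_DS2 − I_D2 V_DS1) = I_D2 − I_D1, so λ = (0.273 − 0.254) / (0.254 × 2.41 − 0.273 × 0.947) = 0.019 / 0.354 = 0.0537 V⁻¹.

λ = 0.0537 V⁻¹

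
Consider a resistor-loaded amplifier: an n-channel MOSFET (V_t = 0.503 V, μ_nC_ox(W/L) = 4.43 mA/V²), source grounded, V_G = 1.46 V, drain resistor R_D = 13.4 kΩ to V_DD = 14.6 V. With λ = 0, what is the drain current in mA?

V_GS = V_G = 1.46 V, so V_ov = 1.46 − 0.503 = 0.957 V.
Assume saturation: I_D = ½ k_n V_ov² = 0.5 × 4.43 × 0.957² = 2.03 mA, giving V_DS = V_DD − I_D R_D = 14.6 − 2.03 × 13.4 = -12.6 V.
But -12.6 V < V_ov = 0.957 V, so the device is actually in triode.
In triode I_D = k_n[V_ov V_DS − ½ V_DS²] and I_D = (V_DD − V_DS)/R_D. Equating: 29.7 V_DS² − 57.81 V_DS + 14.6 = 0, giving V_DS = 0.298 V (the root below V_ov).
I_D = (14.6 − 0.298) / 13.4 = 1.07 mA.

I_D = 1.07 mA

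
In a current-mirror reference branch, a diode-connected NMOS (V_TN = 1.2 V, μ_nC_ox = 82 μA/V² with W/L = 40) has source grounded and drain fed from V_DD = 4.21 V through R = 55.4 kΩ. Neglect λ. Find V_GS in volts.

With gate tied to drain, V_GS = V_DS ≥ V_GS − V_TN, so the device is in saturation.
k_n = μ_nC_ox · (W/L) = 3.28 mA/V².
KCL at the drain: ½ k_n (V_GS − V_TN)² = (V_DD − V_GS)/R.
Let x = V_GS − 1.2. Then 90.9 x² + x − 3.01 = 0, giving x = 0.177 V (positive root), so V_GS = 1.38 V.
I_D = (V_DD − V_GS)/R = (4.21 − 1.38) / 55.4 = 0.0511 mA.

V_GS = 1.38 V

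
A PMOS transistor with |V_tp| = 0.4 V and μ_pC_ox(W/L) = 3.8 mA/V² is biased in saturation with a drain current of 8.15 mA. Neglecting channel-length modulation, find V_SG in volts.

In saturation I_D = ½ k_p (V_SG − |V_tp|)², so V_SG − |V_tp| = √(2 I_D / k_p) = √(2 × 8.15 / 3.8) = 2.07 V.
V_SG = 0.4 + 2.07 = 2.47 V.

V_SG = 2.47 V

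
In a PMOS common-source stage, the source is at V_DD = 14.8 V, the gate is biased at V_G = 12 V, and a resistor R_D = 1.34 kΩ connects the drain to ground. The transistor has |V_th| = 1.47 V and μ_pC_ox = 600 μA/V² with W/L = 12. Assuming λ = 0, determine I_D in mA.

I_D = 6.37 mA

V_SG = V_DD − V_G = 14.8 − 12 = 2.8 V, so V_ov = 2.8 − 1.47 = 1.33 V.
k_p = μ_pC_ox · (W/L) = 7.2 mA/V².
Assume saturation: I_D = ½ k_p V_ov² = 0.5 × 7.2 × 1.33² = 6.37 mA, giving V_SD = V_DD − I_D R_D = 14.8 − 6.37 × 1.34 = 6.27 V.
V_SD = 6.27 V ≥ V_ov = 1.33 V, confirming saturation.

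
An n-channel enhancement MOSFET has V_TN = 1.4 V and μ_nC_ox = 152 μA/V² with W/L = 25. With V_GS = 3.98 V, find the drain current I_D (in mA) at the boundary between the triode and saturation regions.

At the boundary V_DS = V_ov = V_GS − V_TN = 3.98 − 1.4 = 2.58 V.
k_n = μ_nC_ox · (W/L) = 3.8 mA/V².
I_D = ½ k_n V_ov² = 0.5 × 3.8 × 2.58² = 12.6 mA.

I_D = 12.6 mA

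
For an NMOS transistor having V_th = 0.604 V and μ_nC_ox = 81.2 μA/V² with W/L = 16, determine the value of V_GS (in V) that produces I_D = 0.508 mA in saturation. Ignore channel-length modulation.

V_GS = 1.49 V

k_n = μ_nC_ox · (W/L) = 1.299 mA/V².
In saturation I_D = ½ k_n (V_GS − V_th)², so V_GS − V_th = √(2 I_D / k_n) = √(2 × 0.508 / 1.299) = 0.884 V.
V_GS = 0.604 + 0.884 = 1.49 V.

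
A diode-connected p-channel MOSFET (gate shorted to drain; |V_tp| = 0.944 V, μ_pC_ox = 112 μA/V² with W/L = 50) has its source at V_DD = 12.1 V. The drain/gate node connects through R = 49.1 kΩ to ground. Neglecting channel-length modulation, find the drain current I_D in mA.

I_D = 0.221 mA

With gate tied to drain, V_SG = V_SD ≥ V_SG − |V_tp|, so the device is in saturation.
k_p = μ_pC_ox · (W/L) = 5.6 mA/V².
KCL at the drain: ½ k_p (V_SG − |V_tp|)² = (V_DD − V_SG)/R.
Let x = V_SG − 0.944. Then 137 x² + x − 11.16 = 0, giving x = 0.281 V (positive root), so V_SG = 1.23 V.
I_D = (V_DD − V_SG)/R = (12.1 − 1.23) / 49.1 = 0.221 mA.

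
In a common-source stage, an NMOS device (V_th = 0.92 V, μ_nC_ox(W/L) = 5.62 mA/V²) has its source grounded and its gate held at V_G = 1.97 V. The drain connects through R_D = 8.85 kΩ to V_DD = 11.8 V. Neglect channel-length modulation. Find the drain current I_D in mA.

I_D = 1.30 mA

V_GS = V_G = 1.97 V, so V_ov = 1.97 − 0.92 = 1.05 V.
Assume saturation: I_D = ½ k_n V_ov² = 0.5 × 5.62 × 1.05² = 3.1 mA, giving V_DS = V_DD − I_D R_D = 11.8 − 3.1 × 8.85 = -15.6 V.
But -15.6 V < V_ov = 1.05 V, so the device is actually in triode.
In triode I_D = k_n[V_ov V_DS − ½ V_DS²] and I_D = (V_DD − V_DS)/R_D. Equating: 24.9 V_DS² − 53.22 V_DS + 11.8 = 0, giving V_DS = 0.251 V (the root below V_ov).
I_D = (11.8 − 0.251) / 8.85 = 1.3 mA.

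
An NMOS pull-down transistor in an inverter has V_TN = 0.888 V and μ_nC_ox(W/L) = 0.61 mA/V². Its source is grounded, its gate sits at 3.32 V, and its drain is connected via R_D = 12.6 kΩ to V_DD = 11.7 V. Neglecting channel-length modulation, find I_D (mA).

I_D = 0.874 mA

V_GS = V_G = 3.32 V, so V_ov = 3.32 − 0.888 = 2.43 V.
Assume saturation: I_D = ½ k_n V_ov² = 0.5 × 0.61 × 2.43² = 1.8 mA, giving V_DS = V_DD − I_D R_D = 11.7 − 1.8 × 12.6 = -11 V.
But -11 V < V_ov = 2.43 V, so the device is actually in triode.
In triode I_D = k_n[V_ov V_DS − ½ V_DS²] and I_D = (V_DD − V_DS)/R_D. Equating: 3.84 V_DS² − 19.69 V_DS + 11.7 = 0, giving V_DS = 0.686 V (the root below V_ov).
I_D = (11.7 − 0.686) / 12.6 = 0.874 mA.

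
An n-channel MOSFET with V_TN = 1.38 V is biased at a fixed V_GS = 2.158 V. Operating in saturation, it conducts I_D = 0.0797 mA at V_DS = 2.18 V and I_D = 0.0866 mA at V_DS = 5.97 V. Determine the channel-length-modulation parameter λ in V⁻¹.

λ = 0.0240 V⁻¹

With V_GS fixed, I_D ∝ (1 + λ V_DS) in saturation, so I_D2/I_D1 = (1 + λ V_DS2)/(1 + λ V_DS1).
0.0866/0.0797 = 1.087 = (1 + 5.97 λ)/(1 + 2.18 λ).
Solving: λ (I_D1 V_DS2 − I_D2 V_DS1) = I_D2 − I_D1, so λ = (0.0866 − 0.0797) / (0.0797 × 5.97 − 0.0866 × 2.18) = 0.0069 / 0.287 = 0.024 V⁻¹.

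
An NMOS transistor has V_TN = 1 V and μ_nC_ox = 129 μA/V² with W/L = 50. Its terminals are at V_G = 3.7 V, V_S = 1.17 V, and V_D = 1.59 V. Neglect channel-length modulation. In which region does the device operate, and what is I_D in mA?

V_GS = V_G − V_S = 3.7 − 1.17 = 2.53 V; V_DS = V_D − V_S = 1.59 − 1.17 = 0.42 V.
k_n = μ_nC_ox · (W/L) = 6.45 mA/V².
V_ov = V_GS − V_TN = 2.53 − 1 = 1.53 V.
Since V_DS = 0.42 V < V_ov = 1.53 V, the device is in the triode region.
I_D = k_n [V_ov · V_DS − ½ V_DS²] = 6.45 × [1.53 × 0.42 − 0.5 × 0.42²] = 3.58 mA.

Triode; I_D = 3.58 mA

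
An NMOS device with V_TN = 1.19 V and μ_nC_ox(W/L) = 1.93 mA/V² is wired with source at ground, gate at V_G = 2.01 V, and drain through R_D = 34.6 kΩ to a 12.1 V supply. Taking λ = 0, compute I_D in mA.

V_GS = V_G = 2.01 V, so V_ov = 2.01 − 1.19 = 0.82 V.
Assume saturation: I_D = ½ k_n V_ov² = 0.5 × 1.93 × 0.82² = 0.649 mA, giving V_DS = V_DD − I_D R_D = 12.1 − 0.649 × 34.6 = -10.4 V.
But -10.4 V < V_ov = 0.82 V, so the device is actually in triode.
In triode I_D = k_n[V_ov V_DS − ½ V_DS²] and I_D = (V_DD − V_DS)/R_D. Equating: 33.4 V_DS² − 55.76 V_DS + 12.1 = 0, giving V_DS = 0.256 V (the root below V_ov).
I_D = (12.1 − 0.256) / 34.6 = 0.342 mA.

I_D = 0.342 mA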